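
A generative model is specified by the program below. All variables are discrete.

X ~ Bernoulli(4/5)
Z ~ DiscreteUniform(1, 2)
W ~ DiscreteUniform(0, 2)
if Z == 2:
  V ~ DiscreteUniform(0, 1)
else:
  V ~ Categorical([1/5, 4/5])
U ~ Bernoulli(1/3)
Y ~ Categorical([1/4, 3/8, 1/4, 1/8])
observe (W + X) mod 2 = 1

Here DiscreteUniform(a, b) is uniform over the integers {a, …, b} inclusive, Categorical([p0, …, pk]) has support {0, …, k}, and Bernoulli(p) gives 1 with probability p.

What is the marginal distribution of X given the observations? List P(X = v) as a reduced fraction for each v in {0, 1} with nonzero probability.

Enumerate traces; 96 have nonzero weight after conditioning:
  (X=0, Z=1, W=1, V=0, U=0, Y=0) weight 1/900
  (X=0, Z=1, W=1, V=0, U=0, Y=1) weight 1/600
  (X=0, Z=1, W=1, V=0, U=0, Y=2) weight 1/900
  (X=0, Z=1, W=1, V=0, U=0, Y=3) weight 1/1800
  (X=0, Z=1, W=1, V=0, U=1, Y=0) weight 1/1800
  (X=0, Z=1, W=1, V=0, U=1, Y=1) weight 1/1200
  (X=0, Z=1, W=1, V=0, U=1, Y=2) weight 1/1800
  (X=0, Z=1, W=1, V=0, U=1, Y=3) weight 1/3600
  (X=1, Z=1, W=0, V=0, U=0, Y=0) weight 1/225
  … 87 more
Group by X:
  weight(X=0) = 1/15
  weight(X=1) = 8/15
Total weight = 1/15 + 8/15 = 3/5
P(X=0 | obs) = 1/15 / 3/5 = 1/9
P(X=1 | obs) = 8/15 / 3/5 = 8/9

P(X=0) = 1/9, P(X=1) = 8/9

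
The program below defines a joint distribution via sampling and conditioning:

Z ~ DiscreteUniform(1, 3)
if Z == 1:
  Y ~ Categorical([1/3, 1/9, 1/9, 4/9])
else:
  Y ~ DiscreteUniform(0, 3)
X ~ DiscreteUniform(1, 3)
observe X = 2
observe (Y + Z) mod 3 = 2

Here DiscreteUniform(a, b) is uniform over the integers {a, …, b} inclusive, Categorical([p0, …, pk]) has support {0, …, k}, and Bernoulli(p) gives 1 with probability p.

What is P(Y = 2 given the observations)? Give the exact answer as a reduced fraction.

Enumerate traces; 4 have nonzero weight after conditioning:
  (Z=1, Y=1, X=2) weight 1/81
  (Z=2, Y=0, X=2) weight 1/36
  (Z=2, Y=3, X=2) weight 1/36
  (Z=3, Y=2, X=2) weight 1/36
Group by Y:
  weight(Y=0) = 1/36
  weight(Y=1) = 1/81
  weight(Y=2) = 1/36
  weight(Y=3) = 1/36
Total weight = 1/36 + 1/81 + 1/36 + 1/36 = 31/324
P(Y=0 | obs) = 1/36 / 31/324 = 9/31
P(Y=1 | obs) = 1/81 / 31/324 = 4/31
P(Y=2 | obs) = 1/36 / 31/324 = 9/31
P(Y=3 | obs) = 1/36 / 31/324 = 9/31

P(Y = 2 | obs) = 9/31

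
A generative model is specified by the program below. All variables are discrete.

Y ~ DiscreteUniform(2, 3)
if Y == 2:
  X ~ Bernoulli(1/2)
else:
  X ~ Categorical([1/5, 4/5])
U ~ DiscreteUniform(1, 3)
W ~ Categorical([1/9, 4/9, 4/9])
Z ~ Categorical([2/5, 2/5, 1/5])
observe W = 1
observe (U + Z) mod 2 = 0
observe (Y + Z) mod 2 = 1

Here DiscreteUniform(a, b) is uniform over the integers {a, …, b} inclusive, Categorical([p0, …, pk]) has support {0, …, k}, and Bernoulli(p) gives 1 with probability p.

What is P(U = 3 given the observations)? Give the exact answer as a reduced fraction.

Enumerate traces; 8 have nonzero weight after conditioning:
  (Y=2, X=0, U=1, W=1, Z=1) weight 2/135
  (Y=2, X=0, U=3, W=1, Z=1) weight 2/135
  (Y=2, X=1, U=1, W=1, Z=1) weight 2/135
  (Y=2, X=1, U=3, W=1, Z=1) weight 2/135
  (Y=3, X=0, U=2, W=1, Z=0) weight 4/675
  (Y=3, X=0, U=2, W=1, Z=2) weight 2/675
  (Y=3, X=1, U=2, W=1, Z=0) weight 16/675
  (Y=3, X=1, U=2, W=1, Z=2) weight 8/675
Group by U:
  weight(U=1) = 4/135
  weight(U=2) = 2/45
  weight(U=3) = 4/135
Total weight = 4/135 + 2/45 + 4/135 = 14/135
P(U=1 | obs) = 4/135 / 14/135 = 2/7
P(U=2 | obs) = 2/45 / 14/135 = 3/7
P(U=3 | obs) = 4/135 / 14/135 = 2/7

P(U = 3 | obs) = 2/7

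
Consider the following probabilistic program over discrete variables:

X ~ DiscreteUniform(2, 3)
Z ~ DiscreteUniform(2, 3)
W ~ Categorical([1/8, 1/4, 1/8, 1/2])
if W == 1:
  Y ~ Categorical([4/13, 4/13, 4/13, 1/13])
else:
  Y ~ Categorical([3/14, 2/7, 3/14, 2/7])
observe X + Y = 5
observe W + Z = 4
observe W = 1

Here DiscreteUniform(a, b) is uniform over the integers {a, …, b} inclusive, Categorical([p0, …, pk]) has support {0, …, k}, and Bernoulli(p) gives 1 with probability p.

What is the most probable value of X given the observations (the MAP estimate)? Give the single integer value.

argmax_v P(X = v | obs) = 3

Enumerate traces; 2 have nonzero weight after conditioning:
  (X=2, Z=3, W=1, Y=3) weight 1/208
  (X=3, Z=3, W=1, Y=2) weight 1/52
Group by X:
  weight(X=2) = 1/208
  weight(X=3) = 1/52
Total weight = 1/208 + 1/52 = 5/208
P(X=2 | obs) = 1/208 / 5/208 = 1/5
P(X=3 | obs) = 1/52 / 5/208 = 4/5
argmax = 3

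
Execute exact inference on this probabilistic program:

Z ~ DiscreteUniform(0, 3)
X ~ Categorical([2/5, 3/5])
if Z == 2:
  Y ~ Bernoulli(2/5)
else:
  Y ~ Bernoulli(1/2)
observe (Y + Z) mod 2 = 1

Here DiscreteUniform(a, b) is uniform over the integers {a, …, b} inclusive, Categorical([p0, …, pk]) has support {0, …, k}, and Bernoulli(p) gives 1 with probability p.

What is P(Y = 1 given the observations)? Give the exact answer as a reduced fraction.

P(Y = 1 | obs) = 9/19

Enumerate traces; 8 have nonzero weight after conditioning:
  (Z=0, X=0, Y=1) weight 1/20
  (Z=0, X=1, Y=1) weight 3/40
  (Z=1, X=0, Y=0) weight 1/20
  (Z=1, X=1, Y=0) weight 3/40
  (Z=2, X=0, Y=1) weight 1/25
  (Z=2, X=1, Y=1) weight 3/50
  (Z=3, X=0, Y=0) weight 1/20
  (Z=3, X=1, Y=0) weight 3/40
Group by Y:
  weight(Y=0) = 1/4
  weight(Y=1) = 9/40
Total weight = 1/4 + 9/40 = 19/40
P(Y=0 | obs) = 1/4 / 19/40 = 10/19
P(Y=1 | obs) = 9/40 / 19/40 = 9/19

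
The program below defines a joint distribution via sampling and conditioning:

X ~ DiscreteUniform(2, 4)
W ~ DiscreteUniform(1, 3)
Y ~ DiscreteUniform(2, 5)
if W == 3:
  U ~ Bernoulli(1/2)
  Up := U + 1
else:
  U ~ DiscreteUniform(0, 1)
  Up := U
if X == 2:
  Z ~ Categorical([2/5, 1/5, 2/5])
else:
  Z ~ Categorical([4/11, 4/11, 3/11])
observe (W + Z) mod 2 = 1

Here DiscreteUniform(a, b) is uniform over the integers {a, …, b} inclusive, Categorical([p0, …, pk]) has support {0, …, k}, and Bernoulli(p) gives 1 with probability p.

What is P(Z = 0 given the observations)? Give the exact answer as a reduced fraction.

Enumerate traces; 120 have nonzero weight after conditioning:
  (X=2, W=1, Y=2, U=0, Z=0) weight 1/180
  (X=2, W=1, Y=2, U=0, Z=2) weight 1/180
  (X=2, W=1, Y=2, U=1, Z=0) weight 1/180
  (X=2, W=1, Y=2, U=1, Z=2) weight 1/180
  (X=2, W=1, Y=3, U=0, Z=0) weight 1/180
  (X=2, W=1, Y=3, U=0, Z=2) weight 1/180
  (X=2, W=1, Y=3, U=1, Z=0) weight 1/180
  (X=2, W=1, Y=3, U=1, Z=2) weight 1/180
  (X=2, W=2, Y=2, U=0, Z=1) weight 1/360
  … 111 more
Group by Z:
  weight(Z=0) = 124/495
  weight(Z=1) = 17/165
  weight(Z=2) = 104/495
Total weight = 124/495 + 17/165 + 104/495 = 31/55
P(Z=0 | obs) = 124/495 / 31/55 = 4/9
P(Z=1 | obs) = 17/165 / 31/55 = 17/93
P(Z=2 | obs) = 104/495 / 31/55 = 104/279

P(Z = 0 | obs) = 4/9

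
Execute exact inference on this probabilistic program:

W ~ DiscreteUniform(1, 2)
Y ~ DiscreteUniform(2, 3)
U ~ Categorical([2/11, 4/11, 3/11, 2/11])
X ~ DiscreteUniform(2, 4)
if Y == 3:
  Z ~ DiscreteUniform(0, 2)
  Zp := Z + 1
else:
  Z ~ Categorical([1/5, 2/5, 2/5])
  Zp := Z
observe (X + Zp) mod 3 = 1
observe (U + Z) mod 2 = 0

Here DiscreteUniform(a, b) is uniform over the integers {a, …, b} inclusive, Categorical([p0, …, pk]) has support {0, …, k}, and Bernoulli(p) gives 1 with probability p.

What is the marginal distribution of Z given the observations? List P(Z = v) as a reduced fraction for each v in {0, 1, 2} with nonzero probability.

Enumerate traces; 24 have nonzero weight after conditioning:
  (W=1, Y=2, U=0, X=2, Z=2) weight 1/165
  (W=1, Y=2, U=0, X=4, Z=0) weight 1/330
  (W=1, Y=2, U=1, X=3, Z=1) weight 2/165
  (W=1, Y=2, U=2, X=2, Z=2) weight 1/110
  (W=1, Y=2, U=2, X=4, Z=0) weight 1/220
  (W=1, Y=2, U=3, X=3, Z=1) weight 1/165
  (W=1, Y=3, U=0, X=3, Z=0) weight 1/198
  (W=1, Y=3, U=0, X=4, Z=2) weight 1/198
  … 16 more
Group by Z:
  weight(Z=0) = 4/99
  weight(Z=1) = 1/15
  weight(Z=2) = 1/18
Total weight = 4/99 + 1/15 + 1/18 = 161/990
P(Z=0 | obs) = 4/99 / 161/990 = 40/161
P(Z=1 | obs) = 1/15 / 161/990 = 66/161
P(Z=2 | obs) = 1/18 / 161/990 = 55/161

P(Z=0) = 40/161, P(Z=1) = 66/161, P(Z=2) = 55/161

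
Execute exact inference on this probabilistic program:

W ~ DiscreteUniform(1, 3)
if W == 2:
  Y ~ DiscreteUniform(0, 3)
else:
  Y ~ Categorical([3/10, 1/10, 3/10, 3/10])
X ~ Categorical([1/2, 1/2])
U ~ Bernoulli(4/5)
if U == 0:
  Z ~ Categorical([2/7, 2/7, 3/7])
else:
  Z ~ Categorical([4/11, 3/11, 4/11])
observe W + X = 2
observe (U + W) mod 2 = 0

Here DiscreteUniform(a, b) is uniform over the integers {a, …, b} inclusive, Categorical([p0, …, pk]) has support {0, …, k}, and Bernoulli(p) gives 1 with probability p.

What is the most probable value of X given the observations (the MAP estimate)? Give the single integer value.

argmax_v P(X = v | obs) = 1

Enumerate traces; 24 have nonzero weight after conditioning:
  (W=1, Y=0, X=1, U=1, Z=0) weight 4/275
  (W=1, Y=0, X=1, U=1, Z=1) weight 3/275
  (W=1, Y=0, X=1, U=1, Z=2) weight 4/275
  (W=1, Y=1, X=1, U=1, Z=0) weight 4/825
  (W=1, Y=1, X=1, U=1, Z=1) weight 1/275
  (W=1, Y=1, X=1, U=1, Z=2) weight 4/825
  (W=1, Y=2, X=1, U=1, Z=0) weight 4/275
  (W=1, Y=2, X=1, U=1, Z=1) weight 3/275
  (W=2, Y=0, X=0, U=0, Z=0) weight 1/420
  … 15 more
Group by X:
  weight(X=0) = 1/30
  weight(X=1) = 2/15
Total weight = 1/30 + 2/15 = 1/6
P(X=0 | obs) = 1/30 / 1/6 = 1/5
P(X=1 | obs) = 2/15 / 1/6 = 4/5
argmax = 1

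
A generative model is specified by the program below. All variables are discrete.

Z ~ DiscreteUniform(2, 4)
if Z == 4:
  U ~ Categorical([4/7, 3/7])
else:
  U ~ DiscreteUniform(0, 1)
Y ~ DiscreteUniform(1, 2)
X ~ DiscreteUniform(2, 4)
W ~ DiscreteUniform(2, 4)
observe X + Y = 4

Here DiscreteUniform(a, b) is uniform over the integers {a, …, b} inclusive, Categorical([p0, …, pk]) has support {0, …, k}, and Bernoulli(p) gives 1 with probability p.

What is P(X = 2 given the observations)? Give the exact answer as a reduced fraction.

Enumerate traces; 36 have nonzero weight after conditioning:
  (Z=2, U=0, Y=1, X=3, W=2) weight 1/108
  (Z=2, U=0, Y=1, X=3, W=3) weight 1/108
  (Z=2, U=0, Y=1, X=3, W=4) weight 1/108
  (Z=2, U=0, Y=2, X=2, W=2) weight 1/108
  (Z=2, U=0, Y=2, X=2, W=3) weight 1/108
  (Z=2, U=0, Y=2, X=2, W=4) weight 1/108
  (Z=2, U=1, Y=1, X=3, W=2) weight 1/108
  (Z=2, U=1, Y=1, X=3, W=3) weight 1/108
  … 28 more
Group by X:
  weight(X=2) = 1/6
  weight(X=3) = 1/6
Total weight = 1/6 + 1/6 = 1/3
P(X=2 | obs) = 1/6 / 1/3 = 1/2
P(X=3 | obs) = 1/6 / 1/3 = 1/2

P(X = 2 | obs) = 1/2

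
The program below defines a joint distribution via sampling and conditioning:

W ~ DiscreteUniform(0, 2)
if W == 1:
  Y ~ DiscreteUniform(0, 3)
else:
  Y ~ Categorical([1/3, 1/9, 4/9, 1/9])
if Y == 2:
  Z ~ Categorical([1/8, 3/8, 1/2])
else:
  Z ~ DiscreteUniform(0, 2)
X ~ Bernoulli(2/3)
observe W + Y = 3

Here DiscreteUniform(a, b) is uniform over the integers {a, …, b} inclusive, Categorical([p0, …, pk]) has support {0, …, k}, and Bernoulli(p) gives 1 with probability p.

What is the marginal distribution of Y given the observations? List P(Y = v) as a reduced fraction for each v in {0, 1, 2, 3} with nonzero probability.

Enumerate traces; 18 have nonzero weight after conditioning:
  (W=0, Y=3, Z=0, X=0) weight 1/243
  (W=0, Y=3, Z=0, X=1) weight 2/243
  (W=0, Y=3, Z=1, X=0) weight 1/243
  (W=0, Y=3, Z=1, X=1) weight 2/243
  (W=0, Y=3, Z=2, X=0) weight 1/243
  (W=0, Y=3, Z=2, X=1) weight 2/243
  (W=1, Y=2, Z=0, X=0) weight 1/288
  (W=1, Y=2, Z=0, X=1) weight 1/144
  (W=2, Y=1, Z=0, X=0) weight 1/243
  … 9 more
Group by Y:
  weight(Y=1) = 1/27
  weight(Y=2) = 1/12
  weight(Y=3) = 1/27
Total weight = 1/27 + 1/12 + 1/27 = 17/108
P(Y=1 | obs) = 1/27 / 17/108 = 4/17
P(Y=2 | obs) = 1/12 / 17/108 = 9/17
P(Y=3 | obs) = 1/27 / 17/108 = 4/17

P(Y=1) = 4/17, P(Y=2) = 9/17, P(Y=3) = 4/17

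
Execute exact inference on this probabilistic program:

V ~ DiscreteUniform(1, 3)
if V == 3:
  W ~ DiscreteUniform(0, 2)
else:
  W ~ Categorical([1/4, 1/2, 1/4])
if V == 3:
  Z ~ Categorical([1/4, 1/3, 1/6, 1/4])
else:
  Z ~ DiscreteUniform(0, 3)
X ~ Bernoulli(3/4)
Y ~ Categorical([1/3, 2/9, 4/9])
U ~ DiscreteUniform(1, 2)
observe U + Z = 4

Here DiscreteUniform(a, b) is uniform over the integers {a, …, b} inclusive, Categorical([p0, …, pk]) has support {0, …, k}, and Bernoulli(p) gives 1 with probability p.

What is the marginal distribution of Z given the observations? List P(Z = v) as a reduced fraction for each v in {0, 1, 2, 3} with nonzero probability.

P(Z=2) = 8/17, P(Z=3) = 9/17

Enumerate traces; 108 have nonzero weight after conditioning:
  (V=1, W=0, Z=2, X=0, Y=0, U=2) weight 1/1152
  (V=1, W=0, Z=2, X=0, Y=1, U=2) weight 1/1728
  (V=1, W=0, Z=2, X=0, Y=2, U=2) weight 1/864
  (V=1, W=0, Z=2, X=1, Y=0, U=2) weight 1/384
  (V=1, W=0, Z=2, X=1, Y=1, U=2) weight 1/576
  (V=1, W=0, Z=2, X=1, Y=2, U=2) weight 1/288
  (V=1, W=0, Z=3, X=0, Y=0, U=1) weight 1/1152
  (V=1, W=0, Z=3, X=0, Y=1, U=1) weight 1/1728
  … 100 more
Group by Z:
  weight(Z=2) = 1/9
  weight(Z=3) = 1/8
Total weight = 1/9 + 1/8 = 17/72
P(Z=2 | obs) = 1/9 / 17/72 = 8/17
P(Z=3 | obs) = 1/8 / 17/72 = 9/17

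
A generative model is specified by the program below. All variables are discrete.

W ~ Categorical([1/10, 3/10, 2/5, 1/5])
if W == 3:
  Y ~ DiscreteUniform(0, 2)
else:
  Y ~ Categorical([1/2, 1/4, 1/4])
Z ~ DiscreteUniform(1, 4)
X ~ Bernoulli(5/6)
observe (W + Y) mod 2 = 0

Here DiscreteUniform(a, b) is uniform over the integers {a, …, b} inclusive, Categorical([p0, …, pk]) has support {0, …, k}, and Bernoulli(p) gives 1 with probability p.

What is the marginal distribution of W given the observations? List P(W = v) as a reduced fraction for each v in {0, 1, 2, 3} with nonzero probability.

Enumerate traces; 48 have nonzero weight after conditioning:
  (W=0, Y=0, Z=1, X=0) weight 1/480
  (W=0, Y=0, Z=1, X=1) weight 1/96
  (W=0, Y=0, Z=2, X=0) weight 1/480
  (W=0, Y=0, Z=2, X=1) weight 1/96
  (W=0, Y=0, Z=3, X=0) weight 1/480
  (W=0, Y=0, Z=3, X=1) weight 1/96
  (W=0, Y=0, Z=4, X=0) weight 1/480
  (W=0, Y=0, Z=4, X=1) weight 1/96
  (W=1, Y=1, Z=1, X=0) weight 1/320
  (W=2, Y=0, Z=1, X=0) weight 1/120
  … 38 more
Group by W:
  weight(W=0) = 3/40
  weight(W=1) = 3/40
  weight(W=2) = 3/10
  weight(W=3) = 1/15
Total weight = 3/40 + 3/40 + 3/10 + 1/15 = 31/60
P(W=0 | obs) = 3/40 / 31/60 = 9/62
P(W=1 | obs) = 3/40 / 31/60 = 9/62
P(W=2 | obs) = 3/10 / 31/60 = 18/31
P(W=3 | obs) = 1/15 / 31/60 = 4/31

P(W=0) = 9/62, P(W=1) = 9/62, P(W=2) = 18/31, P(W=3) = 4/31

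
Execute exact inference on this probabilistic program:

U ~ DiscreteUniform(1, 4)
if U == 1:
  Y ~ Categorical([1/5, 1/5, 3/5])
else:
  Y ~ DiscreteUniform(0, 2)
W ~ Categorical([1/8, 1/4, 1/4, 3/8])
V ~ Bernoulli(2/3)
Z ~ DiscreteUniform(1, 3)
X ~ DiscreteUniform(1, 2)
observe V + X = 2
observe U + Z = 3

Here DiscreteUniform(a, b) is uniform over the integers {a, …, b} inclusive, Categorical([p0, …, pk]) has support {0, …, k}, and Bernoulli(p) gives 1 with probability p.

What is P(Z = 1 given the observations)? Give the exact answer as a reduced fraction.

P(Z = 1 | obs) = 1/2

Enumerate traces; 48 have nonzero weight after conditioning:
  (U=1, Y=0, W=0, V=0, Z=2, X=2) weight 1/2880
  (U=1, Y=0, W=0, V=1, Z=2, X=1) weight 1/1440
  (U=1, Y=0, W=1, V=0, Z=2, X=2) weight 1/1440
  (U=1, Y=0, W=1, V=1, Z=2, X=1) weight 1/720
  (U=1, Y=0, W=2, V=0, Z=2, X=2) weight 1/1440
  (U=1, Y=0, W=2, V=1, Z=2, X=1) weight 1/720
  (U=1, Y=0, W=3, V=0, Z=2, X=2) weight 1/960
  (U=1, Y=0, W=3, V=1, Z=2, X=1) weight 1/480
  (U=2, Y=0, W=0, V=0, Z=1, X=2) weight 1/1728
  … 39 more
Group by Z:
  weight(Z=1) = 1/24
  weight(Z=2) = 1/24
Total weight = 1/24 + 1/24 = 1/12
P(Z=1 | obs) = 1/24 / 1/12 = 1/2
P(Z=2 | obs) = 1/24 / 1/12 = 1/2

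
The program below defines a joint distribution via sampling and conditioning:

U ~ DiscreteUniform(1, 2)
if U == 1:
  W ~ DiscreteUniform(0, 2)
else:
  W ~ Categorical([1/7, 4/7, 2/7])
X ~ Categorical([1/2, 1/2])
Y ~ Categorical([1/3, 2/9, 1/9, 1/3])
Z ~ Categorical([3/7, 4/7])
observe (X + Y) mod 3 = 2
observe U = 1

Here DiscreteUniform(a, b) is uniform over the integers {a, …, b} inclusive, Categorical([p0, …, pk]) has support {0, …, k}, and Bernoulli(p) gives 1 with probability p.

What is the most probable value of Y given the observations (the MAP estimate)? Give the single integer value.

Enumerate traces; 12 have nonzero weight after conditioning:
  (U=1, W=0, X=0, Y=2, Z=0) weight 1/252
  (U=1, W=0, X=0, Y=2, Z=1) weight 1/189
  (U=1, W=0, X=1, Y=1, Z=0) weight 1/126
  (U=1, W=0, X=1, Y=1, Z=1) weight 2/189
  (U=1, W=1, X=0, Y=2, Z=0) weight 1/252
  (U=1, W=1, X=0, Y=2, Z=1) weight 1/189
  (U=1, W=1, X=1, Y=1, Z=0) weight 1/126
  (U=1, W=1, X=1, Y=1, Z=1) weight 2/189
  … 4 more
Group by Y:
  weight(Y=1) = 1/18
  weight(Y=2) = 1/36
Total weight = 1/18 + 1/36 = 1/12
P(Y=1 | obs) = 1/18 / 1/12 = 2/3
P(Y=2 | obs) = 1/36 / 1/12 = 1/3
argmax = 1

argmax_v P(Y = v | obs) = 1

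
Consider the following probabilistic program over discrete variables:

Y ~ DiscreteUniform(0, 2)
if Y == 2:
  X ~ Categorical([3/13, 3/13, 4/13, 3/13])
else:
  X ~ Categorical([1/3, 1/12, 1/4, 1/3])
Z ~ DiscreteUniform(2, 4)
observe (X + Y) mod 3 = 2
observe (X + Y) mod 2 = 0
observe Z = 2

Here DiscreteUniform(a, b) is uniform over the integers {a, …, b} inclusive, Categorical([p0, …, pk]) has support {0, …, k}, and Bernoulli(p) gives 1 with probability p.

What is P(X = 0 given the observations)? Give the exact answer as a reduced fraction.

Enumerate traces; 3 have nonzero weight after conditioning:
  (Y=0, X=2, Z=2) weight 1/36
  (Y=1, X=1, Z=2) weight 1/108
  (Y=2, X=0, Z=2) weight 1/39
Group by X:
  weight(X=0) = 1/39
  weight(X=1) = 1/108
  weight(X=2) = 1/36
Total weight = 1/39 + 1/108 + 1/36 = 22/351
P(X=0 | obs) = 1/39 / 22/351 = 9/22
P(X=1 | obs) = 1/108 / 22/351 = 13/88
P(X=2 | obs) = 1/36 / 22/351 = 39/88

P(X = 0 | obs) = 9/22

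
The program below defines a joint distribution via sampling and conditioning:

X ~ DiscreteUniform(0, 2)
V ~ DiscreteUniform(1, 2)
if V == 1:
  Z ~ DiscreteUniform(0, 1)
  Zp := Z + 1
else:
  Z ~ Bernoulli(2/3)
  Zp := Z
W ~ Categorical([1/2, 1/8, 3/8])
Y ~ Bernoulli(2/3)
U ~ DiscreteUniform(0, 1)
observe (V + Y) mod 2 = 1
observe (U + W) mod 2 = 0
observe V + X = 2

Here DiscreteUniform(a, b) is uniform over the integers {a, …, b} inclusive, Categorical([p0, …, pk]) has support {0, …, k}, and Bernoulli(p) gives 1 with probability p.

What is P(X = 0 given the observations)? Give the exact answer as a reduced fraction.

Enumerate traces; 12 have nonzero weight after conditioning:
  (X=0, V=2, Z=0, W=0, Y=1, U=0) weight 1/108
  (X=0, V=2, Z=0, W=1, Y=1, U=1) weight 1/432
  (X=0, V=2, Z=0, W=2, Y=1, U=0) weight 1/144
  (X=0, V=2, Z=1, W=0, Y=1, U=0) weight 1/54
  (X=0, V=2, Z=1, W=1, Y=1, U=1) weight 1/216
  (X=0, V=2, Z=1, W=2, Y=1, U=0) weight 1/72
  (X=1, V=1, Z=0, W=0, Y=0, U=0) weight 1/144
  (X=1, V=1, Z=0, W=1, Y=0, U=1) weight 1/576
  … 4 more
Group by X:
  weight(X=0) = 1/18
  weight(X=1) = 1/36
Total weight = 1/18 + 1/36 = 1/12
P(X=0 | obs) = 1/18 / 1/12 = 2/3
P(X=1 | obs) = 1/36 / 1/12 = 1/3

P(X = 0 | obs) = 2/3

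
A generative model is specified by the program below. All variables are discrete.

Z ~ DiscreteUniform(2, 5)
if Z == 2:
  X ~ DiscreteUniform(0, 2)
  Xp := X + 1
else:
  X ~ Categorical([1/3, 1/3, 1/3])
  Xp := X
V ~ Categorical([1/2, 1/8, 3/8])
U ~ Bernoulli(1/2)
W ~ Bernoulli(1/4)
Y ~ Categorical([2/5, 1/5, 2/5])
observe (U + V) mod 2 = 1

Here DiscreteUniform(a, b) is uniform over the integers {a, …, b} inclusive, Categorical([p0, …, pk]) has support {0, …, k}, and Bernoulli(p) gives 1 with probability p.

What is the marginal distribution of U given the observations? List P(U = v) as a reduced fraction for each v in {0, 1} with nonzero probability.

Enumerate traces; 216 have nonzero weight after conditioning:
  (Z=2, X=0, V=0, U=1, W=0, Y=0) weight 1/160
  (Z=2, X=0, V=0, U=1, W=0, Y=1) weight 1/320
  (Z=2, X=0, V=0, U=1, W=0, Y=2) weight 1/160
  (Z=2, X=0, V=0, U=1, W=1, Y=0) weight 1/480
  (Z=2, X=0, V=0, U=1, W=1, Y=1) weight 1/960
  (Z=2, X=0, V=0, U=1, W=1, Y=2) weight 1/480
  (Z=2, X=0, V=1, U=0, W=0, Y=0) weight 1/640
  (Z=2, X=0, V=1, U=0, W=0, Y=1) weight 1/1280
  … 208 more
Group by U:
  weight(U=0) = 1/16
  weight(U=1) = 7/16
Total weight = 1/16 + 7/16 = 1/2
P(U=0 | obs) = 1/16 / 1/2 = 1/8
P(U=1 | obs) = 7/16 / 1/2 = 7/8

P(U=0) = 1/8, P(U=1) = 7/8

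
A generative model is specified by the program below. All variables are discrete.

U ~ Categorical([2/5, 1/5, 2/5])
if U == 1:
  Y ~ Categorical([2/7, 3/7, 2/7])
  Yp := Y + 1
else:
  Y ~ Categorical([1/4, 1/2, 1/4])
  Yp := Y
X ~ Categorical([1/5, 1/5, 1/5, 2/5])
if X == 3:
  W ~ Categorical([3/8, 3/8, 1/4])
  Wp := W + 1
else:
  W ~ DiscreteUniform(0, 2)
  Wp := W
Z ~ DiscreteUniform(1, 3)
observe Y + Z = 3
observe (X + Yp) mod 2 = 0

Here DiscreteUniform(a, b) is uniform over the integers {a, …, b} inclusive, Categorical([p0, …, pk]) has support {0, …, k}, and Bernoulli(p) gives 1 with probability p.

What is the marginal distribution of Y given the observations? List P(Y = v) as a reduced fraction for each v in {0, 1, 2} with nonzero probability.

P(Y=0) = 5/22, P(Y=1) = 6/11, P(Y=2) = 5/22

Enumerate traces; 54 have nonzero weight after conditioning:
  (U=0, Y=0, X=0, W=0, Z=3) weight 1/450
  (U=0, Y=0, X=0, W=1, Z=3) weight 1/450
  (U=0, Y=0, X=0, W=2, Z=3) weight 1/450
  (U=0, Y=0, X=2, W=0, Z=3) weight 1/450
  (U=0, Y=0, X=2, W=1, Z=3) weight 1/450
  (U=0, Y=0, X=2, W=2, Z=3) weight 1/450
  (U=0, Y=1, X=1, W=0, Z=2) weight 1/225
  (U=0, Y=1, X=1, W=1, Z=2) weight 1/225
  (U=0, Y=2, X=0, W=0, Z=1) weight 1/450
  … 45 more
Group by Y:
  weight(Y=0) = 4/105
  weight(Y=1) = 16/175
  weight(Y=2) = 4/105
Total weight = 4/105 + 16/175 + 4/105 = 88/525
P(Y=0 | obs) = 4/105 / 88/525 = 5/22
P(Y=1 | obs) = 16/175 / 88/525 = 6/11
P(Y=2 | obs) = 4/105 / 88/525 = 5/22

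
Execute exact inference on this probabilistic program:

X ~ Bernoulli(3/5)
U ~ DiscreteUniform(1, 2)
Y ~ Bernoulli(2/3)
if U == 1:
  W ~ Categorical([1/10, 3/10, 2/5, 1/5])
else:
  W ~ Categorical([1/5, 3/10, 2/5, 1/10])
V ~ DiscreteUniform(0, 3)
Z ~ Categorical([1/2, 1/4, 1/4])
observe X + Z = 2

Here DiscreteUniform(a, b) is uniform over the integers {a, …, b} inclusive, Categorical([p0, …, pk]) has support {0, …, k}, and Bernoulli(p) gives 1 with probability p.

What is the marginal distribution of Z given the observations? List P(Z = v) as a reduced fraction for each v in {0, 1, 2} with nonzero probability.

P(Z=1) = 3/5, P(Z=2) = 2/5

Enumerate traces; 128 have nonzero weight after conditioning:
  (X=0, U=1, Y=0, W=0, V=0, Z=2) weight 1/2400
  (X=0, U=1, Y=0, W=0, V=1, Z=2) weight 1/2400
  (X=0, U=1, Y=0, W=0, V=2, Z=2) weight 1/2400
  (X=0, U=1, Y=0, W=0, V=3, Z=2) weight 1/2400
  (X=0, U=1, Y=0, W=1, V=0, Z=2) weight 1/800
  (X=0, U=1, Y=0, W=1, V=1, Z=2) weight 1/800
  (X=0, U=1, Y=0, W=1, V=2, Z=2) weight 1/800
  (X=0, U=1, Y=0, W=1, V=3, Z=2) weight 1/800
  (X=1, U=1, Y=0, W=0, V=0, Z=1) weight 1/1600
  … 119 more
Group by Z:
  weight(Z=1) = 3/20
  weight(Z=2) = 1/10
Total weight = 3/20 + 1/10 = 1/4
P(Z=1 | obs) = 3/20 / 1/4 = 3/5
P(Z=2 | obs) = 1/10 / 1/4 = 2/5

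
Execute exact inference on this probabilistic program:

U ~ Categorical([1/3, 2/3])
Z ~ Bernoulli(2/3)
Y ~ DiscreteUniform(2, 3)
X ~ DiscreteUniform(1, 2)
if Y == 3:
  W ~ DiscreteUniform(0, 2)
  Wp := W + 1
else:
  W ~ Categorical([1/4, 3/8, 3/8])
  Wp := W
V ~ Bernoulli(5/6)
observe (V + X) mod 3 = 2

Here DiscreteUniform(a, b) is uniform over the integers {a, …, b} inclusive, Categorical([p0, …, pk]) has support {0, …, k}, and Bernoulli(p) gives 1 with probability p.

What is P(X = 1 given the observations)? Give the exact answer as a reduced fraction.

Enumerate traces; 48 have nonzero weight after conditioning:
  (U=0, Z=0, Y=2, X=1, W=0, V=1) weight 5/864
  (U=0, Z=0, Y=2, X=1, W=1, V=1) weight 5/576
  (U=0, Z=0, Y=2, X=1, W=2, V=1) weight 5/576
  (U=0, Z=0, Y=2, X=2, W=0, V=0) weight 1/864
  (U=0, Z=0, Y=2, X=2, W=1, V=0) weight 1/576
  (U=0, Z=0, Y=2, X=2, W=2, V=0) weight 1/576
  (U=0, Z=0, Y=3, X=1, W=0, V=1) weight 5/648
  (U=0, Z=0, Y=3, X=1, W=1, V=1) weight 5/648
  … 40 more
Group by X:
  weight(X=1) = 5/12
  weight(X=2) = 1/12
Total weight = 5/12 + 1/12 = 1/2
P(X=1 | obs) = 5/12 / 1/2 = 5/6
P(X=2 | obs) = 1/12 / 1/2 = 1/6

P(X = 1 | obs) = 5/6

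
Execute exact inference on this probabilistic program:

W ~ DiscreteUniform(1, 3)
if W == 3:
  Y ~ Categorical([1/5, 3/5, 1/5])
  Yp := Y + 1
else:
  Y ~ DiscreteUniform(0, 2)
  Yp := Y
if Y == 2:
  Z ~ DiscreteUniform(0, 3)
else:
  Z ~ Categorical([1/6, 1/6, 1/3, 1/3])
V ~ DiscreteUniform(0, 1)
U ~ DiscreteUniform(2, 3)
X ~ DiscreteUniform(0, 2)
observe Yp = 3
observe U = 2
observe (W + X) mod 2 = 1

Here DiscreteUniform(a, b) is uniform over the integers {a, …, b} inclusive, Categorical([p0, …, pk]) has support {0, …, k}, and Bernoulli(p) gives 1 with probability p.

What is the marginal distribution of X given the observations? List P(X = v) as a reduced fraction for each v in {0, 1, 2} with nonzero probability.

Enumerate traces; 16 have nonzero weight after conditioning:
  (W=3, Y=2, Z=0, V=0, U=2, X=0) weight 1/720
  (W=3, Y=2, Z=0, V=0, U=2, X=2) weight 1/720
  (W=3, Y=2, Z=0, V=1, U=2, X=0) weight 1/720
  (W=3, Y=2, Z=0, V=1, U=2, X=2) weight 1/720
  (W=3, Y=2, Z=1, V=0, U=2, X=0) weight 1/720
  (W=3, Y=2, Z=1, V=0, U=2, X=2) weight 1/720
  (W=3, Y=2, Z=1, V=1, U=2, X=0) weight 1/720
  (W=3, Y=2, Z=1, V=1, U=2, X=2) weight 1/720
  … 8 more
Group by X:
  weight(X=0) = 1/90
  weight(X=2) = 1/90
Total weight = 1/90 + 1/90 = 1/45
P(X=0 | obs) = 1/90 / 1/45 = 1/2
P(X=2 | obs) = 1/90 / 1/45 = 1/2

P(X=0) = 1/2, P(X=2) = 1/2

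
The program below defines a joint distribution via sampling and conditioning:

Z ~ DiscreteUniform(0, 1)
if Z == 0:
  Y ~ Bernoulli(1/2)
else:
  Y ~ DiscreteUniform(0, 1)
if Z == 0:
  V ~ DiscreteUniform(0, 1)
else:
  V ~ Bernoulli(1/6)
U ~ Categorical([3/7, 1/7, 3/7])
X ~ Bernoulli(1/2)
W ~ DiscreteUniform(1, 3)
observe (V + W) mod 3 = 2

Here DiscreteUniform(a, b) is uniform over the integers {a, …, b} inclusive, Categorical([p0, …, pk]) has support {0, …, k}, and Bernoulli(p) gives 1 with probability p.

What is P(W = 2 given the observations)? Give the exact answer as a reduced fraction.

P(W = 2 | obs) = 2/3

Enumerate traces; 48 have nonzero weight after conditioning:
  (Z=0, Y=0, V=0, U=0, X=0, W=2) weight 1/112
  (Z=0, Y=0, V=0, U=0, X=1, W=2) weight 1/112
  (Z=0, Y=0, V=0, U=1, X=0, W=2) weight 1/336
  (Z=0, Y=0, V=0, U=1, X=1, W=2) weight 1/336
  (Z=0, Y=0, V=0, U=2, X=0, W=2) weight 1/112
  (Z=0, Y=0, V=0, U=2, X=1, W=2) weight 1/112
  (Z=0, Y=0, V=1, U=0, X=0, W=1) weight 1/112
  (Z=0, Y=0, V=1, U=0, X=1, W=1) weight 1/112
  … 40 more
Group by W:
  weight(W=1) = 1/9
  weight(W=2) = 2/9
Total weight = 1/9 + 2/9 = 1/3
P(W=1 | obs) = 1/9 / 1/3 = 1/3
P(W=2 | obs) = 2/9 / 1/3 = 2/3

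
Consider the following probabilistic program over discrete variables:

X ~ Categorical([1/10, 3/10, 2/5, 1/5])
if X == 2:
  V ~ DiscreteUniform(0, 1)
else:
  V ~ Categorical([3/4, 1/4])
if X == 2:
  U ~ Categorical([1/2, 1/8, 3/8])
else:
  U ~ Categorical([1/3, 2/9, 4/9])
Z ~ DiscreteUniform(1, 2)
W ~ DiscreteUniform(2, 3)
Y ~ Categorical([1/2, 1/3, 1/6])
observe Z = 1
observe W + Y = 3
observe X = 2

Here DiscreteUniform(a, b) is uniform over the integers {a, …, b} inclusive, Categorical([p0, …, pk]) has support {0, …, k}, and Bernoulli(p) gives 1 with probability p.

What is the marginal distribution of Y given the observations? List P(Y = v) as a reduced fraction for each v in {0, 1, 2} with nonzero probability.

Enumerate traces; 12 have nonzero weight after conditioning:
  (X=2, V=0, U=0, Z=1, W=2, Y=1) weight 1/120
  (X=2, V=0, U=0, Z=1, W=3, Y=0) weight 1/80
  (X=2, V=0, U=1, Z=1, W=2, Y=1) weight 1/480
  (X=2, V=0, U=1, Z=1, W=3, Y=0) weight 1/320
  (X=2, V=0, U=2, Z=1, W=2, Y=1) weight 1/160
  (X=2, V=0, U=2, Z=1, W=3, Y=0) weight 3/320
  (X=2, V=1, U=0, Z=1, W=2, Y=1) weight 1/120
  (X=2, V=1, U=0, Z=1, W=3, Y=0) weight 1/80
  … 4 more
Group by Y:
  weight(Y=0) = 1/20
  weight(Y=1) = 1/30
Total weight = 1/20 + 1/30 = 1/12
P(Y=0 | obs) = 1/20 / 1/12 = 3/5
P(Y=1 | obs) = 1/30 / 1/12 = 2/5

P(Y=0) = 3/5, P(Y=1) = 2/5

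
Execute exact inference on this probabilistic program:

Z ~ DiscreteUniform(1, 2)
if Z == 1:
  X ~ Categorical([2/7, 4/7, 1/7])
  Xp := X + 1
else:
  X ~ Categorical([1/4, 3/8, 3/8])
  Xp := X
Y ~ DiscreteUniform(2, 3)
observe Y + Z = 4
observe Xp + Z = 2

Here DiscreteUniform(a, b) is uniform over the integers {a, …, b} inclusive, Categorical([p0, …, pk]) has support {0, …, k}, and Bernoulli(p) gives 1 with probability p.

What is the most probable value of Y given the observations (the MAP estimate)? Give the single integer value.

argmax_v P(Y = v | obs) = 3

Enumerate traces; 2 have nonzero weight after conditioning:
  (Z=1, X=0, Y=3) weight 1/14
  (Z=2, X=0, Y=2) weight 1/16
Group by Y:
  weight(Y=2) = 1/16
  weight(Y=3) = 1/14
Total weight = 1/16 + 1/14 = 15/112
P(Y=2 | obs) = 1/16 / 15/112 = 7/15
P(Y=3 | obs) = 1/14 / 15/112 = 8/15
argmax = 3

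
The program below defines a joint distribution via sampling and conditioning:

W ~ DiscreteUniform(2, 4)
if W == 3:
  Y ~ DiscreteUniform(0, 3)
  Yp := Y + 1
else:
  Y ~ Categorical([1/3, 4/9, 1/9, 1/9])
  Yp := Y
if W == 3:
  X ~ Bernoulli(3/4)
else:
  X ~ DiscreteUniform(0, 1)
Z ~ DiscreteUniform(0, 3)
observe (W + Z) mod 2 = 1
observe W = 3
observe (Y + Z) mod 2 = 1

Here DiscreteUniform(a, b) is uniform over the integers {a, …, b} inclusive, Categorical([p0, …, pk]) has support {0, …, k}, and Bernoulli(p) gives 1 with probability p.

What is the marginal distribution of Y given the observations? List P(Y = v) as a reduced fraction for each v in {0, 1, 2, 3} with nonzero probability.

Enumerate traces; 8 have nonzero weight after conditioning:
  (W=3, Y=1, X=0, Z=0) weight 1/192
  (W=3, Y=1, X=0, Z=2) weight 1/192
  (W=3, Y=1, X=1, Z=0) weight 1/64
  (W=3, Y=1, X=1, Z=2) weight 1/64
  (W=3, Y=3, X=0, Z=0) weight 1/192
  (W=3, Y=3, X=0, Z=2) weight 1/192
  (W=3, Y=3, X=1, Z=0) weight 1/64
  (W=3, Y=3, X=1, Z=2) weight 1/64
Group by Y:
  weight(Y=1) = 1/24
  weight(Y=3) = 1/24
Total weight = 1/24 + 1/24 = 1/12
P(Y=1 | obs) = 1/24 / 1/12 = 1/2
P(Y=3 | obs) = 1/24 / 1/12 = 1/2

P(Y=1) = 1/2, P(Y=3) = 1/2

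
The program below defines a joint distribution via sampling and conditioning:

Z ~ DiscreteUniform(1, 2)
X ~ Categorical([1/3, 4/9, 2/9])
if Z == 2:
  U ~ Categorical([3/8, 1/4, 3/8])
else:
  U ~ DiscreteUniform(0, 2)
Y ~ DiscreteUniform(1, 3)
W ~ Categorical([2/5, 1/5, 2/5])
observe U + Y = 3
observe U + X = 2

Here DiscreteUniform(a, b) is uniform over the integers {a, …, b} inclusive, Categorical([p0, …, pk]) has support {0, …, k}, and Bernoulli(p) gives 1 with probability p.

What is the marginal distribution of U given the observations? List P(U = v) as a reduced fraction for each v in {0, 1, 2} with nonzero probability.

P(U=0) = 34/141, P(U=1) = 56/141, P(U=2) = 17/47

Enumerate traces; 18 have nonzero weight after conditioning:
  (Z=1, X=0, U=2, Y=1, W=0) weight 1/135
  (Z=1, X=0, U=2, Y=1, W=1) weight 1/270
  (Z=1, X=0, U=2, Y=1, W=2) weight 1/135
  (Z=1, X=1, U=1, Y=2, W=0) weight 4/405
  (Z=1, X=1, U=1, Y=2, W=1) weight 2/405
  (Z=1, X=1, U=1, Y=2, W=2) weight 4/405
  (Z=1, X=2, U=0, Y=3, W=0) weight 2/405
  (Z=1, X=2, U=0, Y=3, W=1) weight 1/405
  … 10 more
Group by U:
  weight(U=0) = 17/648
  weight(U=1) = 7/162
  weight(U=2) = 17/432
Total weight = 17/648 + 7/162 + 17/432 = 47/432
P(U=0 | obs) = 17/648 / 47/432 = 34/141
P(U=1 | obs) = 7/162 / 47/432 = 56/141
P(U=2 | obs) = 17/432 / 47/432 = 17/47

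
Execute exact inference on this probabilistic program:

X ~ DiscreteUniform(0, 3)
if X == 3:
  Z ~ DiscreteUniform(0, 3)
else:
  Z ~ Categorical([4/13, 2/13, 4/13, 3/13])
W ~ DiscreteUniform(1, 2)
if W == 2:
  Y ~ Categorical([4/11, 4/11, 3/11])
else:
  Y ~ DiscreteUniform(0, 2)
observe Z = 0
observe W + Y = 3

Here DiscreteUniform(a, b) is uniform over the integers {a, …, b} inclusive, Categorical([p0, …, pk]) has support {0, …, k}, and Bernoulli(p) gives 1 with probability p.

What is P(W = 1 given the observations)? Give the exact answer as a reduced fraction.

P(W = 1 | obs) = 11/23

Enumerate traces; 8 have nonzero weight after conditioning:
  (X=0, Z=0, W=1, Y=2) weight 1/78
  (X=0, Z=0, W=2, Y=1) weight 2/143
  (X=1, Z=0, W=1, Y=2) weight 1/78
  (X=1, Z=0, W=2, Y=1) weight 2/143
  (X=2, Z=0, W=1, Y=2) weight 1/78
  (X=2, Z=0, W=2, Y=1) weight 2/143
  (X=3, Z=0, W=1, Y=2) weight 1/96
  (X=3, Z=0, W=2, Y=1) weight 1/88
Group by W:
  weight(W=1) = 61/1248
  weight(W=2) = 61/1144
Total weight = 61/1248 + 61/1144 = 1403/13728
P(W=1 | obs) = 61/1248 / 1403/13728 = 11/23
P(W=2 | obs) = 61/1144 / 1403/13728 = 12/23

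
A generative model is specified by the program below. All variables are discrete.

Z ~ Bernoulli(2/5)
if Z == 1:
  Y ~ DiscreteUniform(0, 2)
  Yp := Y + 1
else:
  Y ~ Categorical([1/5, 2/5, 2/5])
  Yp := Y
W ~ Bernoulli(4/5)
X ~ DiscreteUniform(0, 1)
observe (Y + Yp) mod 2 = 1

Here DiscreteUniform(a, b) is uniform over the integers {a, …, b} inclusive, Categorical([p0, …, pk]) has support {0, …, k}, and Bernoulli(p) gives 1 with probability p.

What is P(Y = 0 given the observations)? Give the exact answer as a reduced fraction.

P(Y = 0 | obs) = 1/3

Enumerate traces; 12 have nonzero weight after conditioning:
  (Z=1, Y=0, W=0, X=0) weight 1/75
  (Z=1, Y=0, W=0, X=1) weight 1/75
  (Z=1, Y=0, W=1, X=0) weight 4/75
  (Z=1, Y=0, W=1, X=1) weight 4/75
  (Z=1, Y=1, W=0, X=0) weight 1/75
  (Z=1, Y=1, W=0, X=1) weight 1/75
  (Z=1, Y=1, W=1, X=0) weight 4/75
  (Z=1, Y=1, W=1, X=1) weight 4/75
  (Z=1, Y=2, W=0, X=0) weight 1/75
  … 3 more
Group by Y:
  weight(Y=0) = 2/15
  weight(Y=1) = 2/15
  weight(Y=2) = 2/15
Total weight = 2/15 + 2/15 + 2/15 = 2/5
P(Y=0 | obs) = 2/15 / 2/5 = 1/3
P(Y=1 | obs) = 2/15 / 2/5 = 1/3
P(Y=2 | obs) = 2/15 / 2/5 = 1/3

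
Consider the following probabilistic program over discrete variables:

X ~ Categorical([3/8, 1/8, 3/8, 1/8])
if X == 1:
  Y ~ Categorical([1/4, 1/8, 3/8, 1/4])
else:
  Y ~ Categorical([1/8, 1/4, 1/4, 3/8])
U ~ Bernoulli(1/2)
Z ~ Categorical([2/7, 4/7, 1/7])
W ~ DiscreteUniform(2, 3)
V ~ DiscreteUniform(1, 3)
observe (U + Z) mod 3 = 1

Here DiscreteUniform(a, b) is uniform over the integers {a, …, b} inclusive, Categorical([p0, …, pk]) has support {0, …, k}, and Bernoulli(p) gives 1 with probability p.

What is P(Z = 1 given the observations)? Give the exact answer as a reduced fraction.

P(Z = 1 | obs) = 2/3

Enumerate traces; 192 have nonzero weight after conditioning:
  (X=0, Y=0, U=0, Z=1, W=2, V=1) weight 1/448
  (X=0, Y=0, U=0, Z=1, W=2, V=2) weight 1/448
  (X=0, Y=0, U=0, Z=1, W=2, V=3) weight 1/448
  (X=0, Y=0, U=0, Z=1, W=3, V=1) weight 1/448
  (X=0, Y=0, U=0, Z=1, W=3, V=2) weight 1/448
  (X=0, Y=0, U=0, Z=1, W=3, V=3) weight 1/448
  (X=0, Y=0, U=1, Z=0, W=2, V=1) weight 1/896
  (X=0, Y=0, U=1, Z=0, W=2, V=2) weight 1/896
  … 184 more
Group by Z:
  weight(Z=0) = 1/7
  weight(Z=1) = 2/7
Total weight = 1/7 + 2/7 = 3/7
P(Z=0 | obs) = 1/7 / 3/7 = 1/3
P(Z=1 | obs) = 2/7 / 3/7 = 2/3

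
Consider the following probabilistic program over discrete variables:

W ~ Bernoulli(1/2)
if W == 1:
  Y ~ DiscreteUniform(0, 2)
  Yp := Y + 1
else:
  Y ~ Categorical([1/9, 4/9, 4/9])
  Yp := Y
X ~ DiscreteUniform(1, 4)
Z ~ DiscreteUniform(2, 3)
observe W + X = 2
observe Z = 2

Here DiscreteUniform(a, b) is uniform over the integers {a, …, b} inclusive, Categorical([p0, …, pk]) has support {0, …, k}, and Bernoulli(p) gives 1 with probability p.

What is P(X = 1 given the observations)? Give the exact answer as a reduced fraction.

Enumerate traces; 6 have nonzero weight after conditioning:
  (W=0, Y=0, X=2, Z=2) weight 1/144
  (W=0, Y=1, X=2, Z=2) weight 1/36
  (W=0, Y=2, X=2, Z=2) weight 1/36
  (W=1, Y=0, X=1, Z=2) weight 1/48
  (W=1, Y=1, X=1, Z=2) weight 1/48
  (W=1, Y=2, X=1, Z=2) weight 1/48
Group by X:
  weight(X=1) = 1/16
  weight(X=2) = 1/16
Total weight = 1/16 + 1/16 = 1/8
P(X=1 | obs) = 1/16 / 1/8 = 1/2
P(X=2 | obs) = 1/16 / 1/8 = 1/2

P(X = 1 | obs) = 1/2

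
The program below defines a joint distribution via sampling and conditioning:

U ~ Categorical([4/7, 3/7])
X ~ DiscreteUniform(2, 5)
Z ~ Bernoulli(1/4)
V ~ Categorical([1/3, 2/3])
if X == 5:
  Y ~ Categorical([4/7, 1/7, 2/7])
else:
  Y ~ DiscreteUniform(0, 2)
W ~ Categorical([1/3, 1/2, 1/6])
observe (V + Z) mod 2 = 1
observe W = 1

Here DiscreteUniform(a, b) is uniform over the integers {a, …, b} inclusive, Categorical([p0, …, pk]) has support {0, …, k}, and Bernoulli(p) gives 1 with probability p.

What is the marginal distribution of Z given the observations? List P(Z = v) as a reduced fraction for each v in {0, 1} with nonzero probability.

Enumerate traces; 48 have nonzero weight after conditioning:
  (U=0, X=2, Z=0, V=1, Y=0, W=1) weight 1/84
  (U=0, X=2, Z=0, V=1, Y=1, W=1) weight 1/84
  (U=0, X=2, Z=0, V=1, Y=2, W=1) weight 1/84
  (U=0, X=2, Z=1, V=0, Y=0, W=1) weight 1/504
  (U=0, X=2, Z=1, V=0, Y=1, W=1) weight 1/504
  (U=0, X=2, Z=1, V=0, Y=2, W=1) weight 1/504
  (U=0, X=3, Z=0, V=1, Y=0, W=1) weight 1/84
  (U=0, X=3, Z=0, V=1, Y=1, W=1) weight 1/84
  … 40 more
Group by Z:
  weight(Z=0) = 1/4
  weight(Z=1) = 1/24
Total weight = 1/4 + 1/24 = 7/24
P(Z=0 | obs) = 1/4 / 7/24 = 6/7
P(Z=1 | obs) = 1/24 / 7/24 = 1/7

P(Z=0) = 6/7, P(Z=1) = 1/7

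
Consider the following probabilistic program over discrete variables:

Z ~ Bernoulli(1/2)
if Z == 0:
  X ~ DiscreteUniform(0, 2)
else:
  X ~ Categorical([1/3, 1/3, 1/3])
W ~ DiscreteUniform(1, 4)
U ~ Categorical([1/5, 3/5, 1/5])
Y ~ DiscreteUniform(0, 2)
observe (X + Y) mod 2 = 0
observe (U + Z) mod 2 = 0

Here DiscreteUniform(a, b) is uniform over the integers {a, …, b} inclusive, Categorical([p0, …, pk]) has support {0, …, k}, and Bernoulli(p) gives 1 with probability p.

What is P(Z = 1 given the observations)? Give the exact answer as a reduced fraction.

P(Z = 1 | obs) = 3/5

Enumerate traces; 60 have nonzero weight after conditioning:
  (Z=0, X=0, W=1, U=0, Y=0) weight 1/360
  (Z=0, X=0, W=1, U=0, Y=2) weight 1/360
  (Z=0, X=0, W=1, U=2, Y=0) weight 1/360
  (Z=0, X=0, W=1, U=2, Y=2) weight 1/360
  (Z=0, X=0, W=2, U=0, Y=0) weight 1/360
  (Z=0, X=0, W=2, U=0, Y=2) weight 1/360
  (Z=0, X=0, W=2, U=2, Y=0) weight 1/360
  (Z=0, X=0, W=2, U=2, Y=2) weight 1/360
  (Z=1, X=0, W=1, U=1, Y=0) weight 1/120
  … 51 more
Group by Z:
  weight(Z=0) = 1/9
  weight(Z=1) = 1/6
Total weight = 1/9 + 1/6 = 5/18
P(Z=0 | obs) = 1/9 / 5/18 = 2/5
P(Z=1 | obs) = 1/6 / 5/18 = 3/5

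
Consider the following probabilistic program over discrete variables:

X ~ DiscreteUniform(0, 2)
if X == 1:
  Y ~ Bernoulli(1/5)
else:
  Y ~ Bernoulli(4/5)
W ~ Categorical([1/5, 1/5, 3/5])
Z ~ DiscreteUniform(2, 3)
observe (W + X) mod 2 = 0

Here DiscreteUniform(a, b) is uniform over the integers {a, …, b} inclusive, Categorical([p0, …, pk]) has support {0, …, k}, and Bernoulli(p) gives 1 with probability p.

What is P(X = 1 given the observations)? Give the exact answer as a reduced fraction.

P(X = 1 | obs) = 1/9

Enumerate traces; 20 have nonzero weight after conditioning:
  (X=0, Y=0, W=0, Z=2) weight 1/150
  (X=0, Y=0, W=0, Z=3) weight 1/150
  (X=0, Y=0, W=2, Z=2) weight 1/50
  (X=0, Y=0, W=2, Z=3) weight 1/50
  (X=0, Y=1, W=0, Z=2) weight 2/75
  (X=0, Y=1, W=0, Z=3) weight 2/75
  (X=0, Y=1, W=2, Z=2) weight 2/25
  (X=0, Y=1, W=2, Z=3) weight 2/25
  (X=1, Y=0, W=1, Z=2) weight 2/75
  (X=2, Y=0, W=0, Z=2) weight 1/150
  … 10 more
Group by X:
  weight(X=0) = 4/15
  weight(X=1) = 1/15
  weight(X=2) = 4/15
Total weight = 4/15 + 1/15 + 4/15 = 3/5
P(X=0 | obs) = 4/15 / 3/5 = 4/9
P(X=1 | obs) = 1/15 / 3/5 = 1/9
P(X=2 | obs) = 4/15 / 3/5 = 4/9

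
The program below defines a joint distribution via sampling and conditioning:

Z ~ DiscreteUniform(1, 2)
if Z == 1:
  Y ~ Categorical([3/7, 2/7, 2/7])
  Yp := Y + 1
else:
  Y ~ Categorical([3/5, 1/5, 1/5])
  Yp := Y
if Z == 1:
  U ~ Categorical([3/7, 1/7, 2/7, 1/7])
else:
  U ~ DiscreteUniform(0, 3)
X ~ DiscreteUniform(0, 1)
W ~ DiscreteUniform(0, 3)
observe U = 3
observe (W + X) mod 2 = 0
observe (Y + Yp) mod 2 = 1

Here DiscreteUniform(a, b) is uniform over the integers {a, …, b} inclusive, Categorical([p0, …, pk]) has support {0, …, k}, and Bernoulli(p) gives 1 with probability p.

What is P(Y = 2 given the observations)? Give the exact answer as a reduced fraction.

P(Y = 2 | obs) = 2/7

Enumerate traces; 12 have nonzero weight after conditioning:
  (Z=1, Y=0, U=3, X=0, W=0) weight 3/784
  (Z=1, Y=0, U=3, X=0, W=2) weight 3/784
  (Z=1, Y=0, U=3, X=1, W=1) weight 3/784
  (Z=1, Y=0, U=3, X=1, W=3) weight 3/784
  (Z=1, Y=1, U=3, X=0, W=0) weight 1/392
  (Z=1, Y=1, U=3, X=0, W=2) weight 1/392
  (Z=1, Y=1, U=3, X=1, W=1) weight 1/392
  (Z=1, Y=1, U=3, X=1, W=3) weight 1/392
  (Z=1, Y=2, U=3, X=0, W=0) weight 1/392
  … 3 more
Group by Y:
  weight(Y=0) = 3/196
  weight(Y=1) = 1/98
  weight(Y=2) = 1/98
Total weight = 3/196 + 1/98 + 1/98 = 1/28
P(Y=0 | obs) = 3/196 / 1/28 = 3/7
P(Y=1 | obs) = 1/98 / 1/28 = 2/7
P(Y=2 | obs) = 1/98 / 1/28 = 2/7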